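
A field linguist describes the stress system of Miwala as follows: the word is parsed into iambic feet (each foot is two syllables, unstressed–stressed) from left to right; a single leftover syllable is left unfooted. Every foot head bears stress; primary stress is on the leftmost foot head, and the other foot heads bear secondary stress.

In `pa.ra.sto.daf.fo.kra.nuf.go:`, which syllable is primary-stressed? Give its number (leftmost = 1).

2

Parse left to right into iambic (σˈσ) feet: (pa.ˈra) (sto.ˈdaf) (fo.ˈkra) (nuf.ˈgo:).
Foot heads (stressed positions): 2, 4, 6, 8.
End Rule Leftmost: primary stress on the leftmost head = syllable 2.
Primary stress: syllable 2 → pa.ˈra.sto.daf.fo.kra.nuf.go:.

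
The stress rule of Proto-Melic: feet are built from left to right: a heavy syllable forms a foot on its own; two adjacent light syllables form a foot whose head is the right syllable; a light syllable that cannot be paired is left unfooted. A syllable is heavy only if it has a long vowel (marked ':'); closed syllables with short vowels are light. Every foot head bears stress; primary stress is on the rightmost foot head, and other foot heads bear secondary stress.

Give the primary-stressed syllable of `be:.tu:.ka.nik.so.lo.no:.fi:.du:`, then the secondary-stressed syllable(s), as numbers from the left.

Weights: 1 be: H, 2 tu: H, 3 ka L, 4 nik L, 5 so L, 6 lo L, 7 no: H, 8 fi: H, 9 du: H.
Parse left to right (heavy = foot alone; LL = one foot; stranded L unfooted): (ˈbe:) (ˈtu:) (ka.ˈnik) (so.ˈlo) (ˈno:) (ˈfi:) (ˈdu:).
Foot heads: 1, 2, 4, 6, 7, 8, 9.
Primary stress on the rightmost head = syllable 9.
Secondary stress on 1, 2, 4, 6, 7, 8: ˌbe:.ˌtu:.ka.ˌnik.so.ˌlo.ˌno:.ˌfi:.ˈdu:.

primary 9, secondary 1, 2, 4, 6, 7, 8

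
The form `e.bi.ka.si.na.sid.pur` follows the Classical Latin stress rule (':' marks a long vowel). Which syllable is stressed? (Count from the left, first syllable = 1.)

Classical Latin: stress the penult if heavy (long vowel or closed), else the antepenult.
Weights: 5 na L, 6 sid H, 7 pur H.
The penult (syllable 6, sid) is heavy, so it takes stress.
Stress on syllable 6: e.bi.ka.si.na.ˈsid.pur.

6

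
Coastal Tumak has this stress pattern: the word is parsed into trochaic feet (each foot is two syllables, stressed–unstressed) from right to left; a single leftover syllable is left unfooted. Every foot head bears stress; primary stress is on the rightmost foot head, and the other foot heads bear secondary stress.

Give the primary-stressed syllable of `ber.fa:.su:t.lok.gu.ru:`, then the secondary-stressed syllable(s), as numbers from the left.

primary 5, secondary 1, 3

Parse right to left into trochaic (ˈσσ) feet: (ˈber.fa:) (ˈsu:t.lok) (ˈgu.ru:).
Foot heads (stressed positions): 1, 3, 5.
End Rule Rightmost: primary stress on the rightmost head = syllable 5.
Secondary stress on 1, 3: ˌber.fa:.ˌsu:t.lok.ˈgu.ru:.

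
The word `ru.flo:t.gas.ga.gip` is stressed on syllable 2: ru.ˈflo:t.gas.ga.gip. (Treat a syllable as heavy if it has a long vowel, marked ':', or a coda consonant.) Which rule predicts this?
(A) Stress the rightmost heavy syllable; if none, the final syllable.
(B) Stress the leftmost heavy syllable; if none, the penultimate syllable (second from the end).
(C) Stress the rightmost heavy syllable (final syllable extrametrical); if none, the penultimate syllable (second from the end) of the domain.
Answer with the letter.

Rule A → syllable 5 (observed: 2).
Rule B → syllable 2 ✓.
Rule C → syllable 3 (observed: 2).

B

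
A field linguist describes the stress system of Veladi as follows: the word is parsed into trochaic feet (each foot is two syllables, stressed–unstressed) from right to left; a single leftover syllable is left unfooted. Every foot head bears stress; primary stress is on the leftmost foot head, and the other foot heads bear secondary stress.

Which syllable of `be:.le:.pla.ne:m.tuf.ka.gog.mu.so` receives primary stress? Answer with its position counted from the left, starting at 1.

Parse right to left into trochaic (ˈσσ) feet: be: (ˈle:.pla) (ˈne:m.tuf) (ˈka.gog) (ˈmu.so). Syllable 1 is left unfooted.
Foot heads (stressed positions): 2, 4, 6, 8.
End Rule Leftmost: primary stress on the leftmost head = syllable 2.
Primary stress: syllable 2 → be:.ˈle:.pla.ne:m.tuf.ka.gog.mu.so.

2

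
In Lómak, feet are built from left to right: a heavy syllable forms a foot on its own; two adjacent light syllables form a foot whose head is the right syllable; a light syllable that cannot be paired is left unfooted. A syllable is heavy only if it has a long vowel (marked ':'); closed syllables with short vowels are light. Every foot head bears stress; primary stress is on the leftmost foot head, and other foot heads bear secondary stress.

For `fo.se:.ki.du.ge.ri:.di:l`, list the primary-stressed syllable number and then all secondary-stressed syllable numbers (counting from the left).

Weights: 1 fo L, 2 se: H, 3 ki L, 4 du L, 5 ge L, 6 ri: H, 7 di:l H.
Parse left to right (heavy = foot alone; LL = one foot; stranded L unfooted): fo (ˈse:) (ki.ˈdu) ge (ˈri:) (ˈdi:l).
Foot heads: 2, 4, 6, 7.
Primary stress on the leftmost head = syllable 2.
Secondary stress on 4, 6, 7: fo.ˈse:.ki.ˌdu.ge.ˌri:.ˌdi:l.

primary 2, secondary 4, 6, 7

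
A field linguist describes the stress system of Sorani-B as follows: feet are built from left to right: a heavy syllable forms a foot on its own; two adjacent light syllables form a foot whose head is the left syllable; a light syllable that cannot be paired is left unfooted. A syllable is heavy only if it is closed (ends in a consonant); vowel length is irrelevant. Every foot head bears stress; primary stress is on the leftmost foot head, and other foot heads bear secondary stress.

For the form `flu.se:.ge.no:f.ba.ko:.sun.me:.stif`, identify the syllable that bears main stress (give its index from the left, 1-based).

1

Weights: 1 flu L, 2 se: L, 3 ge L, 4 no:f H, 5 ba L, 6 ko: L, 7 sun H, 8 me: L, 9 stif H.
Parse left to right (heavy = foot alone; LL = one foot; stranded L unfooted): (ˈflu.se:) ge (ˈno:f) (ˈba.ko:) (ˈsun) me: (ˈstif).
Foot heads: 1, 4, 5, 7, 9.
Primary stress on the leftmost head = syllable 1.
Primary stress: syllable 1 → ˈflu.se:.ge.no:f.ba.ko:.sun.me:.stif.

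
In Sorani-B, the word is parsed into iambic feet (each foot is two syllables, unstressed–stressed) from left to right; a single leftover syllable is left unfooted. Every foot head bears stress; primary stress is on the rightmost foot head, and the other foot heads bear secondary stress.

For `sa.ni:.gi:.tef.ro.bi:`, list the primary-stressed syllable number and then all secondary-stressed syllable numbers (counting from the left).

Parse left to right into iambic (σˈσ) feet: (sa.ˈni:) (gi:.ˈtef) (ro.ˈbi:).
Foot heads (stressed positions): 2, 4, 6.
End Rule Rightmost: primary stress on the rightmost head = syllable 6.
Secondary stress on 2, 4: sa.ˌni:.gi:.ˌtef.ro.ˈbi:.

primary 6, secondary 2, 4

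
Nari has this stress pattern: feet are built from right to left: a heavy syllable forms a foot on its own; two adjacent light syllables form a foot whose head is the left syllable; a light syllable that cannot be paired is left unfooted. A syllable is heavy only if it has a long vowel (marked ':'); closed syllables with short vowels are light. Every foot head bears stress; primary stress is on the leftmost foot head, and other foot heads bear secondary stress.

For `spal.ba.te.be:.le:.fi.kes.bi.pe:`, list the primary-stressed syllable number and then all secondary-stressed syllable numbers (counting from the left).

Weights: 1 spal L, 2 ba L, 3 te L, 4 be: H, 5 le: H, 6 fi L, 7 kes L, 8 bi L, 9 pe: H.
Parse right to left (heavy = foot alone; LL = one foot; stranded L unfooted): spal (ˈba.te) (ˈbe:) (ˈle:) fi (ˈkes.bi) (ˈpe:).
Foot heads: 2, 4, 5, 7, 9.
Primary stress on the leftmost head = syllable 2.
Secondary stress on 4, 5, 7, 9: spal.ˈba.te.ˌbe:.ˌle:.fi.ˌkes.bi.ˌpe:.

primary 2, secondary 4, 5, 7, 9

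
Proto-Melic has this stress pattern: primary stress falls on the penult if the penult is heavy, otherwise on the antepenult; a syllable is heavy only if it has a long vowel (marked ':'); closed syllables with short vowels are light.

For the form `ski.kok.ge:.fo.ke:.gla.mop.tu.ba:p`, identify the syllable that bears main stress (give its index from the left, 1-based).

Weights: 7 mop L, 8 tu L, 9 ba:p H.
The penult (syllable 8, tu) is light, so stress falls on the antepenult (syllable 7, mop).
Primary stress: syllable 7 → ski.kok.ge:.fo.ke:.gla.ˈmop.tu.ba:p.

7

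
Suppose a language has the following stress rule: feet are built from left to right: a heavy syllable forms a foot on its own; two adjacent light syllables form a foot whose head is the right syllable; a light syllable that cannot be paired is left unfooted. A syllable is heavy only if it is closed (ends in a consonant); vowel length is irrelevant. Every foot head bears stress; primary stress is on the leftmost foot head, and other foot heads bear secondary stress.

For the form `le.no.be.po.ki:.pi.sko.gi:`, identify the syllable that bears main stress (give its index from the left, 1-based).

2

Weights: 1 le L, 2 no L, 3 be L, 4 po L, 5 ki: L, 6 pi L, 7 sko L, 8 gi: L.
Parse left to right (heavy = foot alone; LL = one foot; stranded L unfooted): (le.ˈno) (be.ˈpo) (ki:.ˈpi) (sko.ˈgi:).
Foot heads: 2, 4, 6, 8.
Primary stress on the leftmost head = syllable 2.
Primary stress: syllable 2 → le.ˈno.be.po.ki:.pi.sko.gi:.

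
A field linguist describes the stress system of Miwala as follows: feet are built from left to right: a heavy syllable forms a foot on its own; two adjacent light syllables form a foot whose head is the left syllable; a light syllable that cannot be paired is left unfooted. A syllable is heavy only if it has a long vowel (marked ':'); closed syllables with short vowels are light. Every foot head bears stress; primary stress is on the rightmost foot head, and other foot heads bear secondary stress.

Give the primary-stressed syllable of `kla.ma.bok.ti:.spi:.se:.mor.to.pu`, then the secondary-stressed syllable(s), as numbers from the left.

Weights: 1 kla L, 2 ma L, 3 bok L, 4 ti: H, 5 spi: H, 6 se: H, 7 mor L, 8 to L, 9 pu L.
Parse left to right (heavy = foot alone; LL = one foot; stranded L unfooted): (ˈkla.ma) bok (ˈti:) (ˈspi:) (ˈse:) (ˈmor.to) pu.
Foot heads: 1, 4, 5, 6, 7.
Primary stress on the rightmost head = syllable 7.
Secondary stress on 1, 4, 5, 6: ˌkla.ma.bok.ˌti:.ˌspi:.ˌse:.ˈmor.to.pu.

primary 7, secondary 1, 4, 5, 6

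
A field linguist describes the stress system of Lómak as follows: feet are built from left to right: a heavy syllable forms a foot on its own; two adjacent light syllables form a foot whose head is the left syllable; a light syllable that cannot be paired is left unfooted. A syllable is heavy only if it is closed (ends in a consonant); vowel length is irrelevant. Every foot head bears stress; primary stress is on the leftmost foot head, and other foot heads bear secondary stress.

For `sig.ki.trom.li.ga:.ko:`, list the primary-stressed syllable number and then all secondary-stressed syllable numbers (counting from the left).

Weights: 1 sig H, 2 ki L, 3 trom H, 4 li L, 5 ga: L, 6 ko: L.
Parse left to right (heavy = foot alone; LL = one foot; stranded L unfooted): (ˈsig) ki (ˈtrom) (ˈli.ga:) ko:.
Foot heads: 1, 3, 4.
Primary stress on the leftmost head = syllable 1.
Secondary stress on 3, 4: ˈsig.ki.ˌtrom.ˌli.ga:.ko:.

primary 1, secondary 3, 4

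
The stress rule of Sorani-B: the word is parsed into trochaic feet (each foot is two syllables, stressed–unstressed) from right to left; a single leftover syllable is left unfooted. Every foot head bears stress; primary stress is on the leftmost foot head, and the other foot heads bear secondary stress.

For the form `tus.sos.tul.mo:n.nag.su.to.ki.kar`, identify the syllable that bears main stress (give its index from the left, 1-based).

Parse right to left into trochaic (ˈσσ) feet: tus (ˈsos.tul) (ˈmo:n.nag) (ˈsu.to) (ˈki.kar). Syllable 1 is left unfooted.
Foot heads (stressed positions): 2, 4, 6, 8.
End Rule Leftmost: primary stress on the leftmost head = syllable 2.
Primary stress: syllable 2 → tus.ˈsos.tul.mo:n.nag.su.to.ki.kar.

2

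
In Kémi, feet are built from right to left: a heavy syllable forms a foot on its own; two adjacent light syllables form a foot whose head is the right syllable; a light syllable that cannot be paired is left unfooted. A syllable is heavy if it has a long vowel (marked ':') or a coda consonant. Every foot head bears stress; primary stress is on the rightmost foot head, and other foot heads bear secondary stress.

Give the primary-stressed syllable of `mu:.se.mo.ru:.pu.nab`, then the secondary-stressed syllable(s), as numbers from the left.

primary 6, secondary 1, 3, 4

Weights: 1 mu: H, 2 se L, 3 mo L, 4 ru: H, 5 pu L, 6 nab H.
Parse right to left (heavy = foot alone; LL = one foot; stranded L unfooted): (ˈmu:) (se.ˈmo) (ˈru:) pu (ˈnab).
Foot heads: 1, 3, 4, 6.
Primary stress on the rightmost head = syllable 6.
Secondary stress on 1, 3, 4: ˌmu:.se.ˌmo.ˌru:.pu.ˈnab.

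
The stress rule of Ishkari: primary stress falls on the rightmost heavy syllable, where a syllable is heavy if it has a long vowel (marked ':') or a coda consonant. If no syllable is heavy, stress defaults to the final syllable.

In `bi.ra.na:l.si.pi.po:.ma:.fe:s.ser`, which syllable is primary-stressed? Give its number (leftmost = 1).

9

Weights: 1 bi L, 2 ra L, 3 na:l H, 4 si L, 5 pi L, 6 po: H, 7 ma: H, 8 fe:s H, 9 ser H.
Heavy syllables in the domain: 3, 6, 7, 8, 9. The rightmost is syllable 9 (ser).
Primary stress: syllable 9 → bi.ra.na:l.si.pi.po:.ma:.fe:s.ˈser.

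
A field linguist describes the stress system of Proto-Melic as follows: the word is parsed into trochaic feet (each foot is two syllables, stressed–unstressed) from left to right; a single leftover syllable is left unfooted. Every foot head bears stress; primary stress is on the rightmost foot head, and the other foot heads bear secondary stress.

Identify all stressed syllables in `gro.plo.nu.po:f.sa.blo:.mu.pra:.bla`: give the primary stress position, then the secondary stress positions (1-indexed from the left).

Parse left to right into trochaic (ˈσσ) feet: (ˈgro.plo) (ˈnu.po:f) (ˈsa.blo:) (ˈmu.pra:) bla. Syllable 9 is left unfooted.
Foot heads (stressed positions): 1, 3, 5, 7.
End Rule Rightmost: primary stress on the rightmost head = syllable 7.
Secondary stress on 1, 3, 5: ˌgro.plo.ˌnu.po:f.ˌsa.blo:.ˈmu.pra:.bla.

primary 7, secondary 1, 3, 5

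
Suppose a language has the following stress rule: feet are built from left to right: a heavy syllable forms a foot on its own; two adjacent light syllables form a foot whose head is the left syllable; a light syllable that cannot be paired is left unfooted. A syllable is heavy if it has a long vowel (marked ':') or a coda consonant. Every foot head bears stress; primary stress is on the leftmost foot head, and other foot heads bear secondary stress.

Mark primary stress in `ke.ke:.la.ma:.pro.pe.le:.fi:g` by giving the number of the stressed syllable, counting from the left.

2

Weights: 1 ke L, 2 ke: H, 3 la L, 4 ma: H, 5 pro L, 6 pe L, 7 le: H, 8 fi:g H.
Parse left to right (heavy = foot alone; LL = one foot; stranded L unfooted): ke (ˈke:) la (ˈma:) (ˈpro.pe) (ˈle:) (ˈfi:g).
Foot heads: 2, 4, 5, 7, 8.
Primary stress on the leftmost head = syllable 2.
Primary stress: syllable 2 → ke.ˈke:.la.ma:.pro.pe.le:.fi:g.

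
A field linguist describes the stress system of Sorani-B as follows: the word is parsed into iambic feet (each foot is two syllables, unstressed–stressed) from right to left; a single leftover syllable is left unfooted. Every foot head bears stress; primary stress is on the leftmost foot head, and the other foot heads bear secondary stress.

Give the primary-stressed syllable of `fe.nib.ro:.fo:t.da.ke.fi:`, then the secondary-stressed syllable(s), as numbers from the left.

primary 3, secondary 5, 7

Parse right to left into iambic (σˈσ) feet: fe (nib.ˈro:) (fo:t.ˈda) (ke.ˈfi:). Syllable 1 is left unfooted.
Foot heads (stressed positions): 3, 5, 7.
End Rule Leftmost: primary stress on the leftmost head = syllable 3.
Secondary stress on 5, 7: fe.nib.ˈro:.fo:t.ˌda.ke.ˌfi:.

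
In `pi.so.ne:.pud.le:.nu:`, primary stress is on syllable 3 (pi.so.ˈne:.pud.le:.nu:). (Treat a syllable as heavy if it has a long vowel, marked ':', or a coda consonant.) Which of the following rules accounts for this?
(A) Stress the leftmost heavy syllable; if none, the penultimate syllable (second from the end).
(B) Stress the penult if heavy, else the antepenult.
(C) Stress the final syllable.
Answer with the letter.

A

Rule A → syllable 3 ✓.
Rule B → syllable 5 (observed: 3).
Rule C → syllable 6 (observed: 3).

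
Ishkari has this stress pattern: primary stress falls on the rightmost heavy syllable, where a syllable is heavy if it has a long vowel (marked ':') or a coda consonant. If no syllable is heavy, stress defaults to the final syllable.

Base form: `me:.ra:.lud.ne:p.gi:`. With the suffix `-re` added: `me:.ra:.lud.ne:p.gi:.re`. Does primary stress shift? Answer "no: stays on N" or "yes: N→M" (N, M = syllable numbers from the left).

Base `me:.ra:.lud.ne:p.gi:` (5 syllables):
  Weights: 1 me: H, 2 ra: H, 3 lud H, 4 ne:p H, 5 gi: H.
  Heavy syllables in the domain: 1, 2, 3, 4, 5. The rightmost is syllable 5 (gi:).
  → primary stress on syllable 5.
Suffixed `me:.ra:.lud.ne:p.gi:.re` (6 syllables):
  Weights: 1 me: H, 2 ra: H, 3 lud H, 4 ne:p H, 5 gi: H, 6 re L.
  Heavy syllables in the domain: 1, 2, 3, 4, 5. The rightmost is syllable 5 (gi:).
  → primary stress on syllable 5.

no: stays on 5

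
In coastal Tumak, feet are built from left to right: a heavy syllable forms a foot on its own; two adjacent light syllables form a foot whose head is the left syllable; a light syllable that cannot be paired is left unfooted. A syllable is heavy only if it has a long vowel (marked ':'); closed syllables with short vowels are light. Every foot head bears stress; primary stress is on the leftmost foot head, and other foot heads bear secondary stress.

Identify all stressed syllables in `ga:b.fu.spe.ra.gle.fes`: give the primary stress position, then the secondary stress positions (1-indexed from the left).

Weights: 1 ga:b H, 2 fu L, 3 spe L, 4 ra L, 5 gle L, 6 fes L.
Parse left to right (heavy = foot alone; LL = one foot; stranded L unfooted): (ˈga:b) (ˈfu.spe) (ˈra.gle) fes.
Foot heads: 1, 2, 4.
Primary stress on the leftmost head = syllable 1.
Secondary stress on 2, 4: ˈga:b.ˌfu.spe.ˌra.gle.fes.

primary 1, secondary 2, 4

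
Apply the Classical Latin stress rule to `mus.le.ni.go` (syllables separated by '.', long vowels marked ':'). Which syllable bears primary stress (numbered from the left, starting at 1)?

Classical Latin: stress the penult if heavy (long vowel or closed), else the antepenult.
Weights: 2 le L, 3 ni L, 4 go L.
The penult (syllable 3, ni) is light, so stress falls on the antepenult (syllable 2, le).
Stress on syllable 2: mus.ˈle.ni.go.

2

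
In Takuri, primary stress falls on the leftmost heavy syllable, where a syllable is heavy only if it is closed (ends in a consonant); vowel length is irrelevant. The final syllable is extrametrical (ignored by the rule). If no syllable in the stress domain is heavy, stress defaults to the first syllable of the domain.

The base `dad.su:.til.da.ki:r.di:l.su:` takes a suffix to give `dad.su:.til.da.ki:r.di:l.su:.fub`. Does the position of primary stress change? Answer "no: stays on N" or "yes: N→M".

no: stays on 1

Base `dad.su:.til.da.ki:r.di:l.su:` (7 syllables):
  The final syllable (7, su:) is extrametrical; the stress domain is syllables 1–6.
  Weights: 1 dad H, 2 su: L, 3 til H, 4 da L, 5 ki:r H, 6 di:l H.
  Heavy syllables in the domain: 1, 3, 5, 6. The leftmost is syllable 1 (dad).
  → primary stress on syllable 1.
Suffixed `dad.su:.til.da.ki:r.di:l.su:.fub` (8 syllables):
  The final syllable (8, fub) is extrametrical; the stress domain is syllables 1–7.
  Weights: 1 dad H, 2 su: L, 3 til H, 4 da L, 5 ki:r H, 6 di:l H, 7 su: L.
  Heavy syllables in the domain: 1, 3, 5, 6. The leftmost is syllable 1 (dad).
  → primary stress on syllable 1.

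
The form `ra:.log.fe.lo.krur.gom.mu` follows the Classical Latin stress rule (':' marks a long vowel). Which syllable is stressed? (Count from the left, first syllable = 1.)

Classical Latin: stress the penult if heavy (long vowel or closed), else the antepenult.
Weights: 5 krur H, 6 gom H, 7 mu L.
The penult (syllable 6, gom) is heavy, so it takes stress.
Stress on syllable 6: ra:.log.fe.lo.krur.ˈgom.mu.

6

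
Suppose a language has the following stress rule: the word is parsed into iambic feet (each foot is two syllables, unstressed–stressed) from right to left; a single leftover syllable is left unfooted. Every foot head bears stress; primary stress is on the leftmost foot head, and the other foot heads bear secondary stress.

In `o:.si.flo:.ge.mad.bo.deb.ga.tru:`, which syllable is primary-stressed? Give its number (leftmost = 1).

Parse right to left into iambic (σˈσ) feet: o: (si.ˈflo:) (ge.ˈmad) (bo.ˈdeb) (ga.ˈtru:). Syllable 1 is left unfooted.
Foot heads (stressed positions): 3, 5, 7, 9.
End Rule Leftmost: primary stress on the leftmost head = syllable 3.
Primary stress: syllable 3 → o:.si.ˈflo:.ge.mad.bo.deb.ga.tru:.

3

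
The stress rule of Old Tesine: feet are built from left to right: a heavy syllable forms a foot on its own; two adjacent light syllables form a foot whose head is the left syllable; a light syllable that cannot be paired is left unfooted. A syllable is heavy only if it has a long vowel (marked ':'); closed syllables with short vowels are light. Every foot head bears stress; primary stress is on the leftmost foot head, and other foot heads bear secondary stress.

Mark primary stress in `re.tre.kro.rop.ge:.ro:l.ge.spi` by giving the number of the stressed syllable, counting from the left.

1

Weights: 1 re L, 2 tre L, 3 kro L, 4 rop L, 5 ge: H, 6 ro:l H, 7 ge L, 8 spi L.
Parse left to right (heavy = foot alone; LL = one foot; stranded L unfooted): (ˈre.tre) (ˈkro.rop) (ˈge:) (ˈro:l) (ˈge.spi).
Foot heads: 1, 3, 5, 6, 7.
Primary stress on the leftmost head = syllable 1.
Primary stress: syllable 1 → ˈre.tre.kro.rop.ge:.ro:l.ge.spi.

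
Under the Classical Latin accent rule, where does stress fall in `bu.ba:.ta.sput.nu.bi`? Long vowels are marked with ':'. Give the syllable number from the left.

Classical Latin: stress the penult if heavy (long vowel or closed), else the antepenult.
Weights: 4 sput H, 5 nu L, 6 bi L.
The penult (syllable 5, nu) is light, so stress falls on the antepenult (syllable 4, sput).
Stress on syllable 4: bu.ba:.ta.ˈsput.nu.bi.

4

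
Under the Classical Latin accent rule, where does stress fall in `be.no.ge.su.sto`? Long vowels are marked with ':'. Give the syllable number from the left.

Classical Latin: stress the penult if heavy (long vowel or closed), else the antepenult.
Weights: 3 ge L, 4 su L, 5 sto L.
The penult (syllable 4, su) is light, so stress falls on the antepenult (syllable 3, ge).
Stress on syllable 3: be.no.ˈge.su.sto.

3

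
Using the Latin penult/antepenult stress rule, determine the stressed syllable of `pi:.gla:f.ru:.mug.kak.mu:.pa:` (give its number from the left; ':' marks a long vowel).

6

Classical Latin: stress the penult if heavy (long vowel or closed), else the antepenult.
Weights: 5 kak H, 6 mu: H, 7 pa: H.
The penult (syllable 6, mu:) is heavy, so it takes stress.
Stress on syllable 6: pi:.gla:f.ru:.mug.kak.ˈmu:.pa:.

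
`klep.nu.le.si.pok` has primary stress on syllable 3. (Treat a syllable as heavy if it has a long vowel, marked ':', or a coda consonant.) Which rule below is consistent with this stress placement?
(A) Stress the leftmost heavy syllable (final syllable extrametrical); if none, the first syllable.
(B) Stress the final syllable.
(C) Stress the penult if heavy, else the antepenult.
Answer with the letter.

Rule A → syllable 1 (observed: 3).
Rule B → syllable 5 (observed: 3).
Rule C → syllable 3 ✓.

C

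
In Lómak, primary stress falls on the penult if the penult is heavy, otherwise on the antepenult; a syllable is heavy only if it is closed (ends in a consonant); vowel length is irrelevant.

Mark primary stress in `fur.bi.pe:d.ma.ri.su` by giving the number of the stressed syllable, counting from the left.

4

Weights: 4 ma L, 5 ri L, 6 su L.
The penult (syllable 5, ri) is light, so stress falls on the antepenult (syllable 4, ma).
Primary stress: syllable 4 → fur.bi.pe:d.ˈma.ri.su.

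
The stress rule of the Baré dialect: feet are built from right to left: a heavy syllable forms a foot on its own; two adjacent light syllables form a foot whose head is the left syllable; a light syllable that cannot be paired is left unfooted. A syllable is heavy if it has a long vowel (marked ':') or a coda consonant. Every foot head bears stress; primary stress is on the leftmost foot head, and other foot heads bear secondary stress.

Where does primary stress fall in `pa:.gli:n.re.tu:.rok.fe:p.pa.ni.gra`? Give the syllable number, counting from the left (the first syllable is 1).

1

Weights: 1 pa: H, 2 gli:n H, 3 re L, 4 tu: H, 5 rok H, 6 fe:p H, 7 pa L, 8 ni L, 9 gra L.
Parse right to left (heavy = foot alone; LL = one foot; stranded L unfooted): (ˈpa:) (ˈgli:n) re (ˈtu:) (ˈrok) (ˈfe:p) pa (ˈni.gra).
Foot heads: 1, 2, 4, 5, 6, 8.
Primary stress on the leftmost head = syllable 1.
Primary stress: syllable 1 → ˈpa:.gli:n.re.tu:.rok.fe:p.pa.ni.gra.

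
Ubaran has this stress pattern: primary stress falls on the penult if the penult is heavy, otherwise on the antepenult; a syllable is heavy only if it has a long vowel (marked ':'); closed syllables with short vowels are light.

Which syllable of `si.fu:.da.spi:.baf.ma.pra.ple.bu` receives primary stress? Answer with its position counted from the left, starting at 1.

7

Weights: 7 pra L, 8 ple L, 9 bu L.
The penult (syllable 8, ple) is light, so stress falls on the antepenult (syllable 7, pra).
Primary stress: syllable 7 → si.fu:.da.spi:.baf.ma.ˈpra.ple.bu.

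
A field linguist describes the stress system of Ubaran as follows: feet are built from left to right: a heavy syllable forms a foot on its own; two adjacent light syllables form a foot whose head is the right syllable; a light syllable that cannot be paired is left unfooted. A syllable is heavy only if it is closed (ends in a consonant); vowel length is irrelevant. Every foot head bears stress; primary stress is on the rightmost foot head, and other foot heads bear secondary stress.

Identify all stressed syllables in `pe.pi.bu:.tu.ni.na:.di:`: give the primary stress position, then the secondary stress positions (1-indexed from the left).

Weights: 1 pe L, 2 pi L, 3 bu: L, 4 tu L, 5 ni L, 6 na: L, 7 di: L.
Parse left to right (heavy = foot alone; LL = one foot; stranded L unfooted): (pe.ˈpi) (bu:.ˈtu) (ni.ˈna:) di:.
Foot heads: 2, 4, 6.
Primary stress on the rightmost head = syllable 6.
Secondary stress on 2, 4: pe.ˌpi.bu:.ˌtu.ni.ˈna:.di:.

primary 6, secondary 2, 4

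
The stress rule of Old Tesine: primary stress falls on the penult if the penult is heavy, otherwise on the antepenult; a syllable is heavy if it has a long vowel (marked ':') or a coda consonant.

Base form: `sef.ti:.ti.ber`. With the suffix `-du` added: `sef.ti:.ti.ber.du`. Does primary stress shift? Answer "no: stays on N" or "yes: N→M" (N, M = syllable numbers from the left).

yes: 2→4

Base `sef.ti:.ti.ber` (4 syllables):
  Weights: 2 ti: H, 3 ti L, 4 ber H.
  The penult (syllable 3, ti) is light, so stress falls on the antepenult (syllable 2, ti:).
  → primary stress on syllable 2.
Suffixed `sef.ti:.ti.ber.du` (5 syllables):
  Weights: 3 ti L, 4 ber H, 5 du L.
  The penult (syllable 4, ber) is heavy, so it takes stress.
  → primary stress on syllable 4.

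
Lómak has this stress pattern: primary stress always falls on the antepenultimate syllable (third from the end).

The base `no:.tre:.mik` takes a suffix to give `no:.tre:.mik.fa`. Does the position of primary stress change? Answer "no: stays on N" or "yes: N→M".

Base `no:.tre:.mik` (3 syllables):
  The word has 3 syllables; the antepenultimate syllable (third from the end) is syllable 1 (no:).
  → primary stress on syllable 1.
Suffixed `no:.tre:.mik.fa` (4 syllables):
  The word has 4 syllables; the antepenultimate syllable (third from the end) is syllable 2 (tre:).
  → primary stress on syllable 2.

yes: 1→2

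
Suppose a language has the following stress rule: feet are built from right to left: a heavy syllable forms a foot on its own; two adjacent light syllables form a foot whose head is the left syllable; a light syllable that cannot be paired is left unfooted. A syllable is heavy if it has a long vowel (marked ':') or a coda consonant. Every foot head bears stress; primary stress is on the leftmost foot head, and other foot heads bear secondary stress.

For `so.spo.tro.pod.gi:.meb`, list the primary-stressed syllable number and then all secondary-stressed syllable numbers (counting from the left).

primary 2, secondary 4, 5, 6

Weights: 1 so L, 2 spo L, 3 tro L, 4 pod H, 5 gi: H, 6 meb H.
Parse right to left (heavy = foot alone; LL = one foot; stranded L unfooted): so (ˈspo.tro) (ˈpod) (ˈgi:) (ˈmeb).
Foot heads: 2, 4, 5, 6.
Primary stress on the leftmost head = syllable 2.
Secondary stress on 4, 5, 6: so.ˈspo.tro.ˌpod.ˌgi:.ˌmeb.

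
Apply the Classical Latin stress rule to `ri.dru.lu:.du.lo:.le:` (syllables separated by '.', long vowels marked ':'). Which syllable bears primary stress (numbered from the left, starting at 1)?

Classical Latin: stress the penult if heavy (long vowel or closed), else the antepenult.
Weights: 4 du L, 5 lo: H, 6 le: H.
The penult (syllable 5, lo:) is heavy, so it takes stress.
Stress on syllable 5: ri.dru.lu:.du.ˈlo:.le:.

5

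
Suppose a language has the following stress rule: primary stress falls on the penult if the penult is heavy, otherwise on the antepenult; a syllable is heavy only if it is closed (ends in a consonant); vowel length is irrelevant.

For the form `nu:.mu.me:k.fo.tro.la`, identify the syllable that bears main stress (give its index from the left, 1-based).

Weights: 4 fo L, 5 tro L, 6 la L.
The penult (syllable 5, tro) is light, so stress falls on the antepenult (syllable 4, fo).
Primary stress: syllable 4 → nu:.mu.me:k.ˈfo.tro.la.

4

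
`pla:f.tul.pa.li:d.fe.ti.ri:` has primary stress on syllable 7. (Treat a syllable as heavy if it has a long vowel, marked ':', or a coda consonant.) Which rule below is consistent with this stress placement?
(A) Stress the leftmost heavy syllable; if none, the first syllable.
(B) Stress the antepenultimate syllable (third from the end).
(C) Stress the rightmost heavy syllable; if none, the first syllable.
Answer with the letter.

C

Rule A → syllable 1 (observed: 7).
Rule B → syllable 5 (observed: 7).
Rule C → syllable 7 ✓.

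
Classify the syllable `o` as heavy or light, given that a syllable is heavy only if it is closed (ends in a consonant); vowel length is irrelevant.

light

`o`: short vowel, open (no coda). Open (no coda) → light.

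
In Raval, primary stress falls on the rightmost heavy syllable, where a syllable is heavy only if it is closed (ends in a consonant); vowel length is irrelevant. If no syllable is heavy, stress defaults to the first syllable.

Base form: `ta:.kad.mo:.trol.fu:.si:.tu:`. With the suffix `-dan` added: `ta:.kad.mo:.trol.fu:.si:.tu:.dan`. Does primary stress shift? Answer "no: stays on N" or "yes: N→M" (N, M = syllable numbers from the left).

Base `ta:.kad.mo:.trol.fu:.si:.tu:` (7 syllables):
  Weights: 1 ta: L, 2 kad H, 3 mo: L, 4 trol H, 5 fu: L, 6 si: L, 7 tu: L.
  Heavy syllables in the domain: 2, 4. The rightmost is syllable 4 (trol).
  → primary stress on syllable 4.
Suffixed `ta:.kad.mo:.trol.fu:.si:.tu:.dan` (8 syllables):
  Weights: 1 ta: L, 2 kad H, 3 mo: L, 4 trol H, 5 fu: L, 6 si: L, 7 tu: L, 8 dan H.
  Heavy syllables in the domain: 2, 4, 8. The rightmost is syllable 8 (dan).
  → primary stress on syllable 8.

yes: 4→8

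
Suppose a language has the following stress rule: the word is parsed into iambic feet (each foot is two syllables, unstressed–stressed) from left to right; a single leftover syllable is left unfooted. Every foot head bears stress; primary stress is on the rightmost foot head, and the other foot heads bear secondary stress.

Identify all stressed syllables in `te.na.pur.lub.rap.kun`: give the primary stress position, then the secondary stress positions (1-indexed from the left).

Parse left to right into iambic (σˈσ) feet: (te.ˈna) (pur.ˈlub) (rap.ˈkun).
Foot heads (stressed positions): 2, 4, 6.
End Rule Rightmost: primary stress on the rightmost head = syllable 6.
Secondary stress on 2, 4: te.ˌna.pur.ˌlub.rap.ˈkun.

primary 6, secondary 2, 4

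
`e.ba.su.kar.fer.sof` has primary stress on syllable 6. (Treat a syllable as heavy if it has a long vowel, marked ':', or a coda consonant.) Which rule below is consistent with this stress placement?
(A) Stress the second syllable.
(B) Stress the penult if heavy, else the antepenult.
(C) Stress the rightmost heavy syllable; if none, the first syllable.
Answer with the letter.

Rule A → syllable 2 (observed: 6).
Rule B → syllable 5 (observed: 6).
Rule C → syllable 6 ✓.

C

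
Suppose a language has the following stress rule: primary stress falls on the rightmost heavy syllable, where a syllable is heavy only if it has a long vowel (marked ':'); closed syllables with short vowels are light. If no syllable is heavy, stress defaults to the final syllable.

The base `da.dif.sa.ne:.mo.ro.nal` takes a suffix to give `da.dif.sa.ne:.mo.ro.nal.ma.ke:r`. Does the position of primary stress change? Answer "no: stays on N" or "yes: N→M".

yes: 4→9

Base `da.dif.sa.ne:.mo.ro.nal` (7 syllables):
  Weights: 1 da L, 2 dif L, 3 sa L, 4 ne: H, 5 mo L, 6 ro L, 7 nal L.
  Heavy syllables in the domain: 4. The rightmost is syllable 4 (ne:).
  → primary stress on syllable 4.
Suffixed `da.dif.sa.ne:.mo.ro.nal.ma.ke:r` (9 syllables):
  Weights: 1 da L, 2 dif L, 3 sa L, 4 ne: H, 5 mo L, 6 ro L, 7 nal L, 8 ma L, 9 ke:r H.
  Heavy syllables in the domain: 4, 9. The rightmost is syllable 9 (ke:r).
  → primary stress on syllable 9.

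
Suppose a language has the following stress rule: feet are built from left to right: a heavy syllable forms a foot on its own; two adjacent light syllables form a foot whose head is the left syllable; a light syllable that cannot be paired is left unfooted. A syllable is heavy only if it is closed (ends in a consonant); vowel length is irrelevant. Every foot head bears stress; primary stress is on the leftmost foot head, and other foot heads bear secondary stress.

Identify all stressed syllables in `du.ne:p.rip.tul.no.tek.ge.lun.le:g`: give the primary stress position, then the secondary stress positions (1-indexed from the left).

primary 2, secondary 3, 4, 6, 8, 9

Weights: 1 du L, 2 ne:p H, 3 rip H, 4 tul H, 5 no L, 6 tek H, 7 ge L, 8 lun H, 9 le:g H.
Parse left to right (heavy = foot alone; LL = one foot; stranded L unfooted): du (ˈne:p) (ˈrip) (ˈtul) no (ˈtek) ge (ˈlun) (ˈle:g).
Foot heads: 2, 3, 4, 6, 8, 9.
Primary stress on the leftmost head = syllable 2.
Secondary stress on 3, 4, 6, 8, 9: du.ˈne:p.ˌrip.ˌtul.no.ˌtek.ge.ˌlun.ˌle:g.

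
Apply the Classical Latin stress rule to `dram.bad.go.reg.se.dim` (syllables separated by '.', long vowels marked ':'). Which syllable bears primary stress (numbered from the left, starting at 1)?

4

Classical Latin: stress the penult if heavy (long vowel or closed), else the antepenult.
Weights: 4 reg H, 5 se L, 6 dim H.
The penult (syllable 5, se) is light, so stress falls on the antepenult (syllable 4, reg).
Stress on syllable 4: dram.bad.go.ˈreg.se.dim.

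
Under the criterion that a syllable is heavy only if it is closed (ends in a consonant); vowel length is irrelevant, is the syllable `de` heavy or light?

`de`: short vowel, open (no coda). Open (no coda) → light.

light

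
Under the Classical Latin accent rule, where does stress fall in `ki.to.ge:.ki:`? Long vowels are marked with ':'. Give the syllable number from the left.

Classical Latin: stress the penult if heavy (long vowel or closed), else the antepenult.
Weights: 2 to L, 3 ge: H, 4 ki: H.
The penult (syllable 3, ge:) is heavy, so it takes stress.
Stress on syllable 3: ki.to.ˈge:.ki:.

3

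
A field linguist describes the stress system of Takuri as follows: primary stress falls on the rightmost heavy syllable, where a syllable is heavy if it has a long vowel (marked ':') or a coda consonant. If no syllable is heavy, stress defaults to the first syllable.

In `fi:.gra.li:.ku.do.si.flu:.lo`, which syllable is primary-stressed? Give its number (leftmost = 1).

7

Weights: 1 fi: H, 2 gra L, 3 li: H, 4 ku L, 5 do L, 6 si L, 7 flu: H, 8 lo L.
Heavy syllables in the domain: 1, 3, 7. The rightmost is syllable 7 (flu:).
Primary stress: syllable 7 → fi:.gra.li:.ku.do.si.ˈflu:.lo.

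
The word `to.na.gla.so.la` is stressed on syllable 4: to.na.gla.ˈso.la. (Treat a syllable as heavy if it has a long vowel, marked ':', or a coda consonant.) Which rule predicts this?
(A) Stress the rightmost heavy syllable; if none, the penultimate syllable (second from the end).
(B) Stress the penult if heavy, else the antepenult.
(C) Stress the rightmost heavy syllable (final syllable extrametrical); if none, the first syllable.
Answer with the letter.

Rule A → syllable 4 ✓.
Rule B → syllable 3 (observed: 4).
Rule C → syllable 1 (observed: 4).

A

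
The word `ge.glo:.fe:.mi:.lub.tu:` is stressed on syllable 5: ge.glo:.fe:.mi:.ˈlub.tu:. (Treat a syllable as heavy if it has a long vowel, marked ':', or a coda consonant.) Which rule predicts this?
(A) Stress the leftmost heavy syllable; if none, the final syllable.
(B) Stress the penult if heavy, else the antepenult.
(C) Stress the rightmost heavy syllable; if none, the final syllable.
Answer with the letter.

Rule A → syllable 2 (observed: 5).
Rule B → syllable 5 ✓.
Rule C → syllable 6 (observed: 5).

B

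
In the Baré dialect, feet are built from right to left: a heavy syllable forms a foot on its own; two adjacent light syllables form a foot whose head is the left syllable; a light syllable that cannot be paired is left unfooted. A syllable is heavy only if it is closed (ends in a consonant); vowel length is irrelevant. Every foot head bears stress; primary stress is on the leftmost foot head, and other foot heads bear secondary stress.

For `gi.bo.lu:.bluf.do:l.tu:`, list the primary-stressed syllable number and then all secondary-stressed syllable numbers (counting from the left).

primary 2, secondary 4, 5

Weights: 1 gi L, 2 bo L, 3 lu: L, 4 bluf H, 5 do:l H, 6 tu: L.
Parse right to left (heavy = foot alone; LL = one foot; stranded L unfooted): gi (ˈbo.lu:) (ˈbluf) (ˈdo:l) tu:.
Foot heads: 2, 4, 5.
Primary stress on the leftmost head = syllable 2.
Secondary stress on 4, 5: gi.ˈbo.lu:.ˌbluf.ˌdo:l.tu:.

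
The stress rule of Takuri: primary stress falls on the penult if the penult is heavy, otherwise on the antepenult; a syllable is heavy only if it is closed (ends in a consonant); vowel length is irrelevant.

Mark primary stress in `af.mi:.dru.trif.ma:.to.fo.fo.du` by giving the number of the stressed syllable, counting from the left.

Weights: 7 fo L, 8 fo L, 9 du L.
The penult (syllable 8, fo) is light, so stress falls on the antepenult (syllable 7, fo).
Primary stress: syllable 7 → af.mi:.dru.trif.ma:.to.ˈfo.fo.du.

7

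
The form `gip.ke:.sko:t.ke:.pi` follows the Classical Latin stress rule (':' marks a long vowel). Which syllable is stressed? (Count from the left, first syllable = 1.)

4

Classical Latin: stress the penult if heavy (long vowel or closed), else the antepenult.
Weights: 3 sko:t H, 4 ke: H, 5 pi L.
The penult (syllable 4, ke:) is heavy, so it takes stress.
Stress on syllable 4: gip.ke:.sko:t.ˈke:.pi.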